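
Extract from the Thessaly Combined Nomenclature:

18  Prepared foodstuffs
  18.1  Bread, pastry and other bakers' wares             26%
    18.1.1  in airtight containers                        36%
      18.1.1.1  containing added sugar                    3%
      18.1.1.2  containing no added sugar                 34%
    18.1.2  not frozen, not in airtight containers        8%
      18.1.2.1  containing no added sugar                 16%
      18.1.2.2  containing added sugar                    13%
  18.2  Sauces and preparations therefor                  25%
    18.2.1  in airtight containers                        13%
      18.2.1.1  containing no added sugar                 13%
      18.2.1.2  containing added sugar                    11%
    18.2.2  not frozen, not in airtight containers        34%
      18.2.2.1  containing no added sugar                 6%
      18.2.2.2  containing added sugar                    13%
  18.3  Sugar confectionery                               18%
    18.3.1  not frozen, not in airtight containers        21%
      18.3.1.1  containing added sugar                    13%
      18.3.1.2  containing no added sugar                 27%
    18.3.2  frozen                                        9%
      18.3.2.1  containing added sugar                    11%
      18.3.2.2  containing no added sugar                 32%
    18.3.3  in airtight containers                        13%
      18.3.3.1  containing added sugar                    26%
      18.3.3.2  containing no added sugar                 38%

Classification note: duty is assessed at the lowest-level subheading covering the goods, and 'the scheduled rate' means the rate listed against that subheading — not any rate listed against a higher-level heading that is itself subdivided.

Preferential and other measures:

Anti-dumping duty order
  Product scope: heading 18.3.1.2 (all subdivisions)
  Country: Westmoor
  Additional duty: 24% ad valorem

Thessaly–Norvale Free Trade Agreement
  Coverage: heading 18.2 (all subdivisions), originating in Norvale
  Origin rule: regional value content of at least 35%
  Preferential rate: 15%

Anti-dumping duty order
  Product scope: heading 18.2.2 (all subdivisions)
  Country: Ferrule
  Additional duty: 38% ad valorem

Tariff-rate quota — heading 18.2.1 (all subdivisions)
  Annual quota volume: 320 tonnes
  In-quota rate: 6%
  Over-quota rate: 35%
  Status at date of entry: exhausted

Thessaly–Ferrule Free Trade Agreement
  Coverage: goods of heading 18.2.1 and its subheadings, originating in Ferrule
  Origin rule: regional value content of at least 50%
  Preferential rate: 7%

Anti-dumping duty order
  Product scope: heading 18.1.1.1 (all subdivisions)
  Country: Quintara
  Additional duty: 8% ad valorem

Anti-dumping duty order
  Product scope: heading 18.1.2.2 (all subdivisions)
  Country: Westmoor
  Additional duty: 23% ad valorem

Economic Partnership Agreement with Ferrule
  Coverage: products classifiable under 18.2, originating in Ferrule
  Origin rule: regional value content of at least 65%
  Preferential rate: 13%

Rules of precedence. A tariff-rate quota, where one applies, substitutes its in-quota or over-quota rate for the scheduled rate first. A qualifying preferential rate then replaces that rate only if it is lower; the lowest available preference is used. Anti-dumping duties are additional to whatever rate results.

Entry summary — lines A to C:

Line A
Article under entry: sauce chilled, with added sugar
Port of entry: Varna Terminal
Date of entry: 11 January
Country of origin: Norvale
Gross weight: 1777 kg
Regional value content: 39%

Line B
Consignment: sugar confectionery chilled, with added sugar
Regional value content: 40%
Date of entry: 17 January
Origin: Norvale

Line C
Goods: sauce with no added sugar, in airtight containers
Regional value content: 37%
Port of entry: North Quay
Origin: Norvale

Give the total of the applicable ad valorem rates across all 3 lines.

41%

Line A: sauce → 18.2; chilled → 18.2.2; with added sugar → 18.2.2.2. Scheduled 13%. Norvale agreement on 18.2: RVC ≥ 35% → 15% available; preference 15% not lower than 13% → no reduction. → 13%.
Line B: sugar confectionery → 18.3; chilled → 18.3.1; with added sugar → 18.3.1.1. Scheduled 13%. Norvale agreement on 18.2: 18.3.1.1 not covered. → 13%.
Line C: sauce → 18.2; in airtight containers → 18.2.1; with no added sugar → 18.2.1.1. Scheduled 13%. quota on 18.2.1 exhausted → over-quota 35%; Norvale agreement on 18.2: RVC ≥ 35% → 15% available; preferential 15%. → 15%.
Sum: 13% + 13% + 15% = 41%.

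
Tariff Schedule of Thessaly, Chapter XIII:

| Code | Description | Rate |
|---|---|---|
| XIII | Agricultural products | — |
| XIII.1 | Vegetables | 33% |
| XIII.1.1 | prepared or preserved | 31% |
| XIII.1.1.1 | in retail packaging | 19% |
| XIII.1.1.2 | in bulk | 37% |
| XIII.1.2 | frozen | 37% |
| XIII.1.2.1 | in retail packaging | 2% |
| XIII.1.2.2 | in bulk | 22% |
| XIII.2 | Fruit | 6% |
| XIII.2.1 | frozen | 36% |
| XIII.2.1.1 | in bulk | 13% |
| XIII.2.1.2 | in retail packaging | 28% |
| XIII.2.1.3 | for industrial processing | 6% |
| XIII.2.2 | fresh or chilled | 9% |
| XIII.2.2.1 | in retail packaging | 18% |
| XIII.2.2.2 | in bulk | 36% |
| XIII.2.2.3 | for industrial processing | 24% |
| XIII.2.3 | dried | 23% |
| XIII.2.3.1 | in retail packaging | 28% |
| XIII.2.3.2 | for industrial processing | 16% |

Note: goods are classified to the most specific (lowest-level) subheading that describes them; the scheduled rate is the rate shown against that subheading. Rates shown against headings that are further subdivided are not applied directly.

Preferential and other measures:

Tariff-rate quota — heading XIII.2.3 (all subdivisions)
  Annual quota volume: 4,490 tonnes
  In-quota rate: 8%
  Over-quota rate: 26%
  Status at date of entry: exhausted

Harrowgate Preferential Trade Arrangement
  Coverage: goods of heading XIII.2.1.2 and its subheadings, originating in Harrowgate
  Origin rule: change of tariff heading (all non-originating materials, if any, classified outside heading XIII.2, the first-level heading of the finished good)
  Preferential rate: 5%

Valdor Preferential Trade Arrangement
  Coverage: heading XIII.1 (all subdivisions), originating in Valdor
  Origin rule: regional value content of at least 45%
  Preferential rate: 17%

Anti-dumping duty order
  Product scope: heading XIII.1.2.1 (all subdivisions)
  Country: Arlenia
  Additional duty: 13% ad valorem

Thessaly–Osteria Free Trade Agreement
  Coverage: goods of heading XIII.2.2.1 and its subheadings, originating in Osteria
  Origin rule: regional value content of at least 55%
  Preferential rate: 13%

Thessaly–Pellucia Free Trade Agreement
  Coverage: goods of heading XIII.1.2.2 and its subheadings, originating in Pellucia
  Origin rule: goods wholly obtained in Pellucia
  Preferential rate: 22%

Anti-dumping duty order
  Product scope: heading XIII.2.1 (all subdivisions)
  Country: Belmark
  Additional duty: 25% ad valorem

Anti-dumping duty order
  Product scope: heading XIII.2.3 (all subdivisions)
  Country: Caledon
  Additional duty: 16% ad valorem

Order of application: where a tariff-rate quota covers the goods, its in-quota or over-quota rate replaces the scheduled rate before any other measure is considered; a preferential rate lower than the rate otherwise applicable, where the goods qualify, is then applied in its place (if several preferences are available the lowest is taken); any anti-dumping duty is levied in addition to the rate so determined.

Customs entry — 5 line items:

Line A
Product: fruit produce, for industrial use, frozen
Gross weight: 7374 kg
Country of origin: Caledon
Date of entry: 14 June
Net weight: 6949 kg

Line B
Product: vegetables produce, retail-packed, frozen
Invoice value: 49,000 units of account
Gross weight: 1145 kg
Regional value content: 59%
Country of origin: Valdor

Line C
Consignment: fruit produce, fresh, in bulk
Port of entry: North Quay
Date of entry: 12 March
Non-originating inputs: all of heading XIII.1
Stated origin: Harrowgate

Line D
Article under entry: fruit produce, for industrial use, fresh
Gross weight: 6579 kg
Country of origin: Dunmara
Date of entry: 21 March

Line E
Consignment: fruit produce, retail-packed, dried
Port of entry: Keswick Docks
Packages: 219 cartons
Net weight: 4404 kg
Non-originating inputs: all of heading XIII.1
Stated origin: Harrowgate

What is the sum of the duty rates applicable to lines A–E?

Line A: fruit → XIII.2; frozen → XIII.2.1; for industrial use → XIII.2.1.3. Scheduled 6%. No special measure applies. → 6%.
Line B: vegetables → XIII.1; frozen → XIII.1.2; retail-packed → XIII.1.2.1. Scheduled 2%. Valdor agreement on XIII.1: RVC ≥ 45% → 17% available; preference 17% not lower than 2% → no reduction. → 2%.
Line C: fruit → XIII.2; fresh → XIII.2.2; in bulk → XIII.2.2.2. Scheduled 36%. Harrowgate agreement on XIII.2.1.2: XIII.2.2.2 not covered. → 36%.
Line D: fruit → XIII.2; fresh → XIII.2.2; for industrial use → XIII.2.2.3. Scheduled 24%. No special measure applies. → 24%.
Line E: fruit → XIII.2; dried → XIII.2.3; retail-packed → XIII.2.3.1. Scheduled 28%. quota on XIII.2.3 exhausted → over-quota 26%; Harrowgate agreement on XIII.2.1.2: XIII.2.3.1 not covered. → 26%.
Sum: 6% + 2% + 36% + 24% + 26% = 94%.

94%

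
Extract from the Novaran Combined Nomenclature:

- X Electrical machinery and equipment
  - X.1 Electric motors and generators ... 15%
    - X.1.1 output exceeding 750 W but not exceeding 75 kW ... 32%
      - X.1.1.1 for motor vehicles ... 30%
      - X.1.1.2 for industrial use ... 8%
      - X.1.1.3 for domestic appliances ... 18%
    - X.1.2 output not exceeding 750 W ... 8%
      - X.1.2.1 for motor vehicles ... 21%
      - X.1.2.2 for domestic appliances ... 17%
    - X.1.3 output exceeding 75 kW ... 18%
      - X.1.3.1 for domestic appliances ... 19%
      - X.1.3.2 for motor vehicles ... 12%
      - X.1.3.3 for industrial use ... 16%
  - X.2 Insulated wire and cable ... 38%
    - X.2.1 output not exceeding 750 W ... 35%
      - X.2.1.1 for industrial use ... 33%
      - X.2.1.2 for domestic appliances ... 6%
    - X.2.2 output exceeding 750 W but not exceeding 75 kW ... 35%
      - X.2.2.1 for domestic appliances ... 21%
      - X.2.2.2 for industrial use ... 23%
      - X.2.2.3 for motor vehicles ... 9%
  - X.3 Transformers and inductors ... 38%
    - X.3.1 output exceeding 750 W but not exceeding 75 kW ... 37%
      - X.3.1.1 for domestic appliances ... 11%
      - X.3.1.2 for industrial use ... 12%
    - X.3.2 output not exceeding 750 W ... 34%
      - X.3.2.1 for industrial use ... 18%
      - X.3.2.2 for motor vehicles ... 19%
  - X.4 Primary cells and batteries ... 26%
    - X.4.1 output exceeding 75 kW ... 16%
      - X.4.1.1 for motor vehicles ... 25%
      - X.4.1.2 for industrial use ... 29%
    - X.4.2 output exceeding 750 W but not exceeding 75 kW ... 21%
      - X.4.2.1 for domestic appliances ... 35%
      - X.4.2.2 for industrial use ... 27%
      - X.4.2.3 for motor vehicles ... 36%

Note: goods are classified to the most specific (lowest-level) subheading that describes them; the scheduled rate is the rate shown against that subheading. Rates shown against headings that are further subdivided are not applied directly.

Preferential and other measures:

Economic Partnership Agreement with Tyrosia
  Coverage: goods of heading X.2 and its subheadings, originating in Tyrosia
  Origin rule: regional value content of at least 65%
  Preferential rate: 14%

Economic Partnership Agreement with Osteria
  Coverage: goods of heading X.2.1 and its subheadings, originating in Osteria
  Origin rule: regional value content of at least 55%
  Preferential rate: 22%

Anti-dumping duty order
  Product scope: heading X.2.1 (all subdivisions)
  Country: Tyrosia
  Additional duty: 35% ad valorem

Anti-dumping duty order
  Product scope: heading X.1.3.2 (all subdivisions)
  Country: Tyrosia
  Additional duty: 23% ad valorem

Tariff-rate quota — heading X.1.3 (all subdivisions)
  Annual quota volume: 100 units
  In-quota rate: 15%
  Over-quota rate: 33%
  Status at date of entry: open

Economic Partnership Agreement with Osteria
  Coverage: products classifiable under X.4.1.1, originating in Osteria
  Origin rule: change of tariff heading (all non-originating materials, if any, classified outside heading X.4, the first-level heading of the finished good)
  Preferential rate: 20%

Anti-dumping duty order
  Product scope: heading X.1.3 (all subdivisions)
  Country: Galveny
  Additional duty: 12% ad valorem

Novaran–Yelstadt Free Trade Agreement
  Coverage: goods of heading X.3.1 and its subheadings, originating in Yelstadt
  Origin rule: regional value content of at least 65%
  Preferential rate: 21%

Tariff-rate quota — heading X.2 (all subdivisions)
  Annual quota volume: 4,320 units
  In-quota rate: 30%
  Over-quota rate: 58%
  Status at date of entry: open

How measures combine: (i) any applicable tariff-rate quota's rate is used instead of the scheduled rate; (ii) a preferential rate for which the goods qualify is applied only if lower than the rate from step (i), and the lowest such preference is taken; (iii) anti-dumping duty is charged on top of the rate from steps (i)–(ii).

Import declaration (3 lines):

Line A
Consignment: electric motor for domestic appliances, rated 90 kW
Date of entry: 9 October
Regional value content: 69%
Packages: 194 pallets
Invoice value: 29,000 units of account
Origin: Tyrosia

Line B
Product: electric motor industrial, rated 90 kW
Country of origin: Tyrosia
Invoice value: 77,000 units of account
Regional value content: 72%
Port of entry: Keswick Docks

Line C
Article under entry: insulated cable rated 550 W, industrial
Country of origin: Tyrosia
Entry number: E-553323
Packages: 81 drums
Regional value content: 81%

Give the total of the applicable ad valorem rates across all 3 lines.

79%

Line A: electric motor → X.1; rated 90 kW → X.1.3; for domestic appliances → X.1.3.1. Scheduled 19%. quota on X.1.3 open → in-quota 15%; Tyrosia agreement on X.2: X.1.3.1 not covered. → 15%.
Line B: electric motor → X.1; rated 90 kW → X.1.3; industrial → X.1.3.3. Scheduled 16%. quota on X.1.3 open → in-quota 15%; Tyrosia agreement on X.2: X.1.3.3 not covered. → 15%.
Line C: insulated cable → X.2; rated 550 W → X.2.1; industrial → X.2.1.1. Scheduled 33%. quota on X.2 open → in-quota 30%; Tyrosia agreement on X.2: RVC ≥ 65% → 14% available; preferential 14%; anti-dumping (Tyrosia, X.2.1): +35%; total 14% + 35% = 49%. → 49%.
Sum: 15% + 15% + 49% = 79%.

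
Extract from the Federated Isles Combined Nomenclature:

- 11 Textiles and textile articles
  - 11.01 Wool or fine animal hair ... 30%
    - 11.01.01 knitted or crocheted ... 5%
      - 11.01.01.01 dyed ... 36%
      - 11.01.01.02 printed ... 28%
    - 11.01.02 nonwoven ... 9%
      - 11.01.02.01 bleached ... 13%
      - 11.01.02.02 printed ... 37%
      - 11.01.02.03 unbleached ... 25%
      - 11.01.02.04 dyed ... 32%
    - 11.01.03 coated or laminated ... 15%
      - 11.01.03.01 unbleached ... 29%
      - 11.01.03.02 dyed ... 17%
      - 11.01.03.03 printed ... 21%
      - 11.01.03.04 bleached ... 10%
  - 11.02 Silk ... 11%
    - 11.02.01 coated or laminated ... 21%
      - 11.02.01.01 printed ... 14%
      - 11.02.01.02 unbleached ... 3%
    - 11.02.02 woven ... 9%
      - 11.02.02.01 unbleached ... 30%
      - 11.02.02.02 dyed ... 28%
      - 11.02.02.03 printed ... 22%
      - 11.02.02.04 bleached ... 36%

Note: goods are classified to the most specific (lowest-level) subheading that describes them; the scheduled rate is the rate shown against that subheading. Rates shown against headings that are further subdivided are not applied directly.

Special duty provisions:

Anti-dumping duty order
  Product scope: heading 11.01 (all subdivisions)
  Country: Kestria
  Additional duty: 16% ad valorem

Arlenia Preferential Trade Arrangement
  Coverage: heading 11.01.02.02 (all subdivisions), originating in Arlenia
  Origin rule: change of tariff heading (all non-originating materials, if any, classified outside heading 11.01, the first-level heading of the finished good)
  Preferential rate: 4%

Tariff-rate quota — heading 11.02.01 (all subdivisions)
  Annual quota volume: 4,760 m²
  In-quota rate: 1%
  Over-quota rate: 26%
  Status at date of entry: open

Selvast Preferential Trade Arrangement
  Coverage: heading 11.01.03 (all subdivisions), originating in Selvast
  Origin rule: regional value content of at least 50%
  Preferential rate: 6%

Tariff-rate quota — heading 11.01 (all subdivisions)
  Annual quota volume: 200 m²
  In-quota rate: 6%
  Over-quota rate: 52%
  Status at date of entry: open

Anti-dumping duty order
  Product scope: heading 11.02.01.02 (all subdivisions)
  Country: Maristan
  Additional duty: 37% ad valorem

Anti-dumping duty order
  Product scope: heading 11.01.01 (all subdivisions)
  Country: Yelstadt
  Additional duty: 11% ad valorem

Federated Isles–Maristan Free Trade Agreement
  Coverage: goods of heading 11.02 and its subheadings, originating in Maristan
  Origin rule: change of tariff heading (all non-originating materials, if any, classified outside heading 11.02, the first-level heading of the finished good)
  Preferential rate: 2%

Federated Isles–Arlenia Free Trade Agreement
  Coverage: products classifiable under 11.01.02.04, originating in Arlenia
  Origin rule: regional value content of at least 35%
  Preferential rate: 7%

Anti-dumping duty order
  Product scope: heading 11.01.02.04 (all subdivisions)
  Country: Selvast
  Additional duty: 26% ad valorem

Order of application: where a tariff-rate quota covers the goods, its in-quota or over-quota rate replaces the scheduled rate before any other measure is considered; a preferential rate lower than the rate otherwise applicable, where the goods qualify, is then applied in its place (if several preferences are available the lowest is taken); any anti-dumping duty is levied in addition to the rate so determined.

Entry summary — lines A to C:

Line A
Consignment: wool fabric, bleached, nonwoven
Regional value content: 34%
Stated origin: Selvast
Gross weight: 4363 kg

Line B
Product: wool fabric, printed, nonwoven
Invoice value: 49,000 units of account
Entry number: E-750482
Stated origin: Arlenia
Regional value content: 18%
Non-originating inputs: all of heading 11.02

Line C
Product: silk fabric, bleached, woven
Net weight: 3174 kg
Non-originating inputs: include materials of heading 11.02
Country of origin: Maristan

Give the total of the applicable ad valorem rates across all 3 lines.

46%

Line A: wool → 11.01; nonwoven → 11.01.02; bleached → 11.01.02.01. Scheduled 13%. quota on 11.01 open → in-quota 6%; Selvast agreement on 11.01.03: 11.01.02.01 not covered. → 6%.
Line B: wool → 11.01; nonwoven → 11.01.02; printed → 11.01.02.02. Scheduled 37%. quota on 11.01 open → in-quota 6%; Arlenia agreement on 11.01.02.02: CTH met → 4% available; Arlenia agreement on 11.01.02.04: 11.01.02.02 not covered; preferential 4%. → 4%.
Line C: silk → 11.02; woven → 11.02.02; bleached → 11.02.02.04. Scheduled 36%. Maristan agreement on 11.02: CTH not met. → 36%.
Sum: 6% + 4% + 36% = 46%.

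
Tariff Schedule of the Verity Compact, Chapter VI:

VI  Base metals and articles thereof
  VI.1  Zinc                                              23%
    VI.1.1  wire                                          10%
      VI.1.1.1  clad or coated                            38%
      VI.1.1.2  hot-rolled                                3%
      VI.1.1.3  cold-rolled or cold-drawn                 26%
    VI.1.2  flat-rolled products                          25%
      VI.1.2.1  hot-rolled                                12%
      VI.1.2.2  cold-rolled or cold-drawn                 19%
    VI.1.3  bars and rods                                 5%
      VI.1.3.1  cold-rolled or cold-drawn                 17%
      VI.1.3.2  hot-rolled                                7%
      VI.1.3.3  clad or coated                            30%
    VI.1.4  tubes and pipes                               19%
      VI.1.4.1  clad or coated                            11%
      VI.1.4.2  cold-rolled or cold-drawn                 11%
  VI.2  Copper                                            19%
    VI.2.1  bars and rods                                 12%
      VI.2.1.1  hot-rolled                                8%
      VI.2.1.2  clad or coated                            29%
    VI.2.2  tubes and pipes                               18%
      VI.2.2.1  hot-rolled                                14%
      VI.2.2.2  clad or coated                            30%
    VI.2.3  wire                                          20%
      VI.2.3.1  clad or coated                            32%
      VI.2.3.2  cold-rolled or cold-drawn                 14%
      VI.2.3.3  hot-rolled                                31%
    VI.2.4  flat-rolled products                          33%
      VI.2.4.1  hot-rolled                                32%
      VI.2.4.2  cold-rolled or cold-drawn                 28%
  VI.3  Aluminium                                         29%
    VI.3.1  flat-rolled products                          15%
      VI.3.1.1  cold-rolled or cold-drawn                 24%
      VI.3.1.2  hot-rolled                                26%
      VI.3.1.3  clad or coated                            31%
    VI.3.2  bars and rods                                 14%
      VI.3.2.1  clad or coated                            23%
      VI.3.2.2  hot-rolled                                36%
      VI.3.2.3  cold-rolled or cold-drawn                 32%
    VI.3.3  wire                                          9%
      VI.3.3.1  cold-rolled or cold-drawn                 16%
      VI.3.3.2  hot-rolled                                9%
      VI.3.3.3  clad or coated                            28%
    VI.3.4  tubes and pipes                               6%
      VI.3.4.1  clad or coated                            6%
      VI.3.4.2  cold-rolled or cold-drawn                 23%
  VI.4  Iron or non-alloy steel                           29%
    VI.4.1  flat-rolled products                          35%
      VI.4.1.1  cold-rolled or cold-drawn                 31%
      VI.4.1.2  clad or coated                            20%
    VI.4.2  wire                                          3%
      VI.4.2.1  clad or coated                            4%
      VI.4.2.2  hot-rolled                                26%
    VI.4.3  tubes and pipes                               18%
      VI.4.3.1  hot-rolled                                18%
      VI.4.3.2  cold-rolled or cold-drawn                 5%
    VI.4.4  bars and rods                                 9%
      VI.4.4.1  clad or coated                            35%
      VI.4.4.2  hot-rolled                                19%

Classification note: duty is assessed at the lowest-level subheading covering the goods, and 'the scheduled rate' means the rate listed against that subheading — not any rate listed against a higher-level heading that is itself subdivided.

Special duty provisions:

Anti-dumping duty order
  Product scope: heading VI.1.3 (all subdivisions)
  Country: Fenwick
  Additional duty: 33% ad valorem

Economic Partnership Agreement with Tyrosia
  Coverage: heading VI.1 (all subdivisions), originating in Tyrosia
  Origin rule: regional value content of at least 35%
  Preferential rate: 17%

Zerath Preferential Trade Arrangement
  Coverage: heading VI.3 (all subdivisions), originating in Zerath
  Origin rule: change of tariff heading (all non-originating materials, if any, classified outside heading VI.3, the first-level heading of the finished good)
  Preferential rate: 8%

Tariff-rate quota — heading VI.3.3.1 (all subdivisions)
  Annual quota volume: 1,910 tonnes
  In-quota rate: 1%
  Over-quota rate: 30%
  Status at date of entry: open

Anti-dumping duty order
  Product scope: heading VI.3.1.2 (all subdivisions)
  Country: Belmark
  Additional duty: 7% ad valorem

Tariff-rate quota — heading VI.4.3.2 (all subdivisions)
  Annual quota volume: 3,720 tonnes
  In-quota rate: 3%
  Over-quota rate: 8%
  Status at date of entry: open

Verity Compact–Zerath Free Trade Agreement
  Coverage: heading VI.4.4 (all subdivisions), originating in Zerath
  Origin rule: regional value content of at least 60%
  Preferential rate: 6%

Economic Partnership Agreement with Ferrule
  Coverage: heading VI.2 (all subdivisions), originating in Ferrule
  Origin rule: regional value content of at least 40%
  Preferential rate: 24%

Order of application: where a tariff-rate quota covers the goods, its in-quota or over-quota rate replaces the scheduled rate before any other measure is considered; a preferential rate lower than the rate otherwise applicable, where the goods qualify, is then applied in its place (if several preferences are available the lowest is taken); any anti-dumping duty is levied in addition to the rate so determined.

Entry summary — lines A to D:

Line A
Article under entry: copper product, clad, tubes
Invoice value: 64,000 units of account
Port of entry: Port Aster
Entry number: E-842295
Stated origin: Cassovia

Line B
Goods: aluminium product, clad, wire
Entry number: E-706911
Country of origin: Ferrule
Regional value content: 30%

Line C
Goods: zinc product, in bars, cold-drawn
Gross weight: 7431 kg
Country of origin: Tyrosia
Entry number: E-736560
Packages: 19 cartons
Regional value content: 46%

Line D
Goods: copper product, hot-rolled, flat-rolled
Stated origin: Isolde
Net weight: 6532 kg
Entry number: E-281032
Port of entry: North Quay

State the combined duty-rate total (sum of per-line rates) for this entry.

Line A: copper → VI.2; tubes → VI.2.2; clad → VI.2.2.2. Scheduled 30%. No special measure applies. → 30%.
Line B: aluminium → VI.3; wire → VI.3.3; clad → VI.3.3.3. Scheduled 28%. Ferrule agreement on VI.2: VI.3.3.3 not covered. → 28%.
Line C: zinc → VI.1; in bars → VI.1.3; cold-drawn → VI.1.3.1. Scheduled 17%. Tyrosia agreement on VI.1: RVC ≥ 35% → 17% available; preference 17% not lower than 17% → no reduction. → 17%.
Line D: copper → VI.2; flat-rolled → VI.2.4; hot-rolled → VI.2.4.1. Scheduled 32%. No special measure applies. → 32%.
Sum: 30% + 28% + 17% + 32% = 107%.

107%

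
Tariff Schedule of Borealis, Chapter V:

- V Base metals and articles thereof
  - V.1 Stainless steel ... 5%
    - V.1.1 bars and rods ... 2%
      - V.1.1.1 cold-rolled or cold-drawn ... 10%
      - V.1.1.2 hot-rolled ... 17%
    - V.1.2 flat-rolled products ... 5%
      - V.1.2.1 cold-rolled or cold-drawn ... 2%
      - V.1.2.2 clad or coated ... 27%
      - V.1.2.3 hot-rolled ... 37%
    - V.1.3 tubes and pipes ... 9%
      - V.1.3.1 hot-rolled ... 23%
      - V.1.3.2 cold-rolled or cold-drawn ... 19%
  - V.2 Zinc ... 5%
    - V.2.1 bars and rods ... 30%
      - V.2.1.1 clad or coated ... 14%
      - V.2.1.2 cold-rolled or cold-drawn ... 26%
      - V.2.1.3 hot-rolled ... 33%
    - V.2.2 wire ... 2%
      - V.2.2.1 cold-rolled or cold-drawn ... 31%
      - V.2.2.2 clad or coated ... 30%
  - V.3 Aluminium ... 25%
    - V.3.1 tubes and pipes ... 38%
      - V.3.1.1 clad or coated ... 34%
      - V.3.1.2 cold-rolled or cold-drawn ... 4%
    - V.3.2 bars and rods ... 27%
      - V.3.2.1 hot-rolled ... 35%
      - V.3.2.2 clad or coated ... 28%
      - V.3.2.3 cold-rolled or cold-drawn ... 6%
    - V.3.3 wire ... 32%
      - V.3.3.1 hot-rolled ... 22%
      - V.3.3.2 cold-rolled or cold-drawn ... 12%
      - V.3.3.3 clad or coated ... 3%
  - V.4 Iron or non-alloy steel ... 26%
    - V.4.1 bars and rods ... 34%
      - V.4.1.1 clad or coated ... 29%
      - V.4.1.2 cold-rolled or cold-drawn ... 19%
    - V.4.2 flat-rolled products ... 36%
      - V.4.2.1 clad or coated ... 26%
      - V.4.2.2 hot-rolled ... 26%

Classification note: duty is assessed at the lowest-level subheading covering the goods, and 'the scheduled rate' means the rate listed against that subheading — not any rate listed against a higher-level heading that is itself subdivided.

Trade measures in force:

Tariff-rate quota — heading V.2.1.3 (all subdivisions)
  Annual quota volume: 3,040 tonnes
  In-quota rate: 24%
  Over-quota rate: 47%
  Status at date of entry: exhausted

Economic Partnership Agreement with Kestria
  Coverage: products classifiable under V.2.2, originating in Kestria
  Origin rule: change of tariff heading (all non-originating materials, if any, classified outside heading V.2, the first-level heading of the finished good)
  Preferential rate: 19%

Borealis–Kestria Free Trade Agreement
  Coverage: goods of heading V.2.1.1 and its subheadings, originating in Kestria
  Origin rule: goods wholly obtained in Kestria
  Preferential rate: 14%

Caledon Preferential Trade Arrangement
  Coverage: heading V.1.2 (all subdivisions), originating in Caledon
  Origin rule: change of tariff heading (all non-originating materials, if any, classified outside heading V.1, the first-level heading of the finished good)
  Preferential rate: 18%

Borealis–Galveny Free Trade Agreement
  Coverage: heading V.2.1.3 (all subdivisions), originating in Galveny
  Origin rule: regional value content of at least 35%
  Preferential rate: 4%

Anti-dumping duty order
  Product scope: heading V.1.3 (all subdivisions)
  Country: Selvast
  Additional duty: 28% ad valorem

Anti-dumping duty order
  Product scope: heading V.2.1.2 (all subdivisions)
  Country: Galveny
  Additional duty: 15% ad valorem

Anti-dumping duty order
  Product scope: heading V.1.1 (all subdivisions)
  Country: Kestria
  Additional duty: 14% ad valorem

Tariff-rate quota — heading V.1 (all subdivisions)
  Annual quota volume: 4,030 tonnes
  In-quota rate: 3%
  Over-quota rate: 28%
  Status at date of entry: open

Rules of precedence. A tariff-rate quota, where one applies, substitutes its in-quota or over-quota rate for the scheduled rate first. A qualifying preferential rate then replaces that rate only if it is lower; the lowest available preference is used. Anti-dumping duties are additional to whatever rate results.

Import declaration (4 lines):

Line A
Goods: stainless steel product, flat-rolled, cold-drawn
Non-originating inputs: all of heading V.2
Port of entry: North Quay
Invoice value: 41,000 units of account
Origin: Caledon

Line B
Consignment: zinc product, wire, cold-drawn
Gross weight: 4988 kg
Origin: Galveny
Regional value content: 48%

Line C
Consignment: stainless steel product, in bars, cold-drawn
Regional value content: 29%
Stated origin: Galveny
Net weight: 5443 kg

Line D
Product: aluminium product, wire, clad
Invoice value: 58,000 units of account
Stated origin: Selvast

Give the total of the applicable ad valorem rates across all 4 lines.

Line A: stainless steel → V.1; flat-rolled → V.1.2; cold-drawn → V.1.2.1. Scheduled 2%. quota on V.1 open → in-quota 3%; Caledon agreement on V.1.2: CTH met → 18% available; preference 18% not lower than 3% → no reduction. → 3%.
Line B: zinc → V.2; wire → V.2.2; cold-drawn → V.2.2.1. Scheduled 31%. Galveny agreement on V.2.1.3: V.2.2.1 not covered. → 31%.
Line C: stainless steel → V.1; in bars → V.1.1; cold-drawn → V.1.1.1. Scheduled 10%. quota on V.1 open → in-quota 3%; Galveny agreement on V.2.1.3: V.1.1.1 not covered. → 3%.
Line D: aluminium → V.3; wire → V.3.3; clad → V.3.3.3. Scheduled 3%. No special measure applies. → 3%.
Sum: 3% + 31% + 3% + 3% = 40%.

40%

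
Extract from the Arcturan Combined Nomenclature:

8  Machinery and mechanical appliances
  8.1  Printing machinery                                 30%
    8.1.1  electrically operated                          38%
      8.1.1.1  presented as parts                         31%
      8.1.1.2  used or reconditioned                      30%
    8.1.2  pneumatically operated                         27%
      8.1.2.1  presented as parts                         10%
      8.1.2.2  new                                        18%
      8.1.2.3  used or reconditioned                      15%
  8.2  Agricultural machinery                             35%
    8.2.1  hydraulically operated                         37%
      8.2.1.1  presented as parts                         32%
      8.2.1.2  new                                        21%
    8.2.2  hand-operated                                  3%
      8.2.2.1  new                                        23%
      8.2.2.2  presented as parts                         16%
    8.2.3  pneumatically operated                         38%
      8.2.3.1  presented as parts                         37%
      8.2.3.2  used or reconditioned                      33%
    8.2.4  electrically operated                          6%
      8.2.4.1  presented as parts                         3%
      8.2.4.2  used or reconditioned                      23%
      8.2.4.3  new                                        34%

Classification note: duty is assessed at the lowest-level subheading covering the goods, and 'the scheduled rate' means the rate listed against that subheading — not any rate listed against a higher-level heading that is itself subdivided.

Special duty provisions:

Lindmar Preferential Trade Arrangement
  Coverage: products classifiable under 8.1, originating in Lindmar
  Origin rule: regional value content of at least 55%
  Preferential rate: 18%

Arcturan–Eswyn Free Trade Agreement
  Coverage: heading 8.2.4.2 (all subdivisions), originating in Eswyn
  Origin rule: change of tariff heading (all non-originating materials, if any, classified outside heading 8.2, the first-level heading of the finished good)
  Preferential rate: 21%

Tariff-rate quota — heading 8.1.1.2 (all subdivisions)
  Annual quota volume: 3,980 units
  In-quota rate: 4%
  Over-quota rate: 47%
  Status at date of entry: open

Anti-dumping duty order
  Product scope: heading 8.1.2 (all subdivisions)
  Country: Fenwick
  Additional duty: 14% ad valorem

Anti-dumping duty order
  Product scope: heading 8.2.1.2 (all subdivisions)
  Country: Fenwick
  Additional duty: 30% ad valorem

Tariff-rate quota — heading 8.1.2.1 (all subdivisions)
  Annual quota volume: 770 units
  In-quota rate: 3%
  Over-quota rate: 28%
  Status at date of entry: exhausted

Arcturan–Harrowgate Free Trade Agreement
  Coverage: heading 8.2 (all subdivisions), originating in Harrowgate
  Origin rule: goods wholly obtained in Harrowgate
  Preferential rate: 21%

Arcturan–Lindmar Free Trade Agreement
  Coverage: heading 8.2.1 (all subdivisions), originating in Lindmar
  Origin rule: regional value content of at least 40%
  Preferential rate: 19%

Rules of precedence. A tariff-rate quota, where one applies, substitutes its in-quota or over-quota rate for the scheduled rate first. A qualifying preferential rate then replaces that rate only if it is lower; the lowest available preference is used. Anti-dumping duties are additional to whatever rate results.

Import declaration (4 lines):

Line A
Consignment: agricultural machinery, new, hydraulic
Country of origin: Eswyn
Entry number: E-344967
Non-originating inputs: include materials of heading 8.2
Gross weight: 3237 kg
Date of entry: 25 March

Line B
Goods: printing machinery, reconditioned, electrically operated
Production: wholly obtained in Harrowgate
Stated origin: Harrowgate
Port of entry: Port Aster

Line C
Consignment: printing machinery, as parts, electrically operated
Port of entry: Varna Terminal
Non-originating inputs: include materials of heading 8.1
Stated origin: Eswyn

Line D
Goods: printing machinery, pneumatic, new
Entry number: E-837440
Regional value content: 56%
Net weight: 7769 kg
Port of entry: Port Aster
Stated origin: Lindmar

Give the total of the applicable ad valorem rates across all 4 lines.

Line A: agricultural → 8.2; hydraulic → 8.2.1; new → 8.2.1.2. Scheduled 21%. Eswyn agreement on 8.2.4.2: 8.2.1.2 not covered. → 21%.
Line B: printing → 8.1; electrically operated → 8.1.1; reconditioned → 8.1.1.2. Scheduled 30%. quota on 8.1.1.2 open → in-quota 4%; Harrowgate agreement on 8.2: 8.1.1.2 not covered. → 4%.
Line C: printing → 8.1; electrically operated → 8.1.1; as parts → 8.1.1.1. Scheduled 31%. Eswyn agreement on 8.2.4.2: 8.1.1.1 not covered. → 31%.
Line D: printing → 8.1; pneumatic → 8.1.2; new → 8.1.2.2. Scheduled 18%. Lindmar agreement on 8.1: RVC ≥ 55% → 18% available; Lindmar agreement on 8.2.1: 8.1.2.2 not covered; preference 18% not lower than 18% → no reduction. → 18%.
Sum: 21% + 4% + 31% + 18% = 74%.

74%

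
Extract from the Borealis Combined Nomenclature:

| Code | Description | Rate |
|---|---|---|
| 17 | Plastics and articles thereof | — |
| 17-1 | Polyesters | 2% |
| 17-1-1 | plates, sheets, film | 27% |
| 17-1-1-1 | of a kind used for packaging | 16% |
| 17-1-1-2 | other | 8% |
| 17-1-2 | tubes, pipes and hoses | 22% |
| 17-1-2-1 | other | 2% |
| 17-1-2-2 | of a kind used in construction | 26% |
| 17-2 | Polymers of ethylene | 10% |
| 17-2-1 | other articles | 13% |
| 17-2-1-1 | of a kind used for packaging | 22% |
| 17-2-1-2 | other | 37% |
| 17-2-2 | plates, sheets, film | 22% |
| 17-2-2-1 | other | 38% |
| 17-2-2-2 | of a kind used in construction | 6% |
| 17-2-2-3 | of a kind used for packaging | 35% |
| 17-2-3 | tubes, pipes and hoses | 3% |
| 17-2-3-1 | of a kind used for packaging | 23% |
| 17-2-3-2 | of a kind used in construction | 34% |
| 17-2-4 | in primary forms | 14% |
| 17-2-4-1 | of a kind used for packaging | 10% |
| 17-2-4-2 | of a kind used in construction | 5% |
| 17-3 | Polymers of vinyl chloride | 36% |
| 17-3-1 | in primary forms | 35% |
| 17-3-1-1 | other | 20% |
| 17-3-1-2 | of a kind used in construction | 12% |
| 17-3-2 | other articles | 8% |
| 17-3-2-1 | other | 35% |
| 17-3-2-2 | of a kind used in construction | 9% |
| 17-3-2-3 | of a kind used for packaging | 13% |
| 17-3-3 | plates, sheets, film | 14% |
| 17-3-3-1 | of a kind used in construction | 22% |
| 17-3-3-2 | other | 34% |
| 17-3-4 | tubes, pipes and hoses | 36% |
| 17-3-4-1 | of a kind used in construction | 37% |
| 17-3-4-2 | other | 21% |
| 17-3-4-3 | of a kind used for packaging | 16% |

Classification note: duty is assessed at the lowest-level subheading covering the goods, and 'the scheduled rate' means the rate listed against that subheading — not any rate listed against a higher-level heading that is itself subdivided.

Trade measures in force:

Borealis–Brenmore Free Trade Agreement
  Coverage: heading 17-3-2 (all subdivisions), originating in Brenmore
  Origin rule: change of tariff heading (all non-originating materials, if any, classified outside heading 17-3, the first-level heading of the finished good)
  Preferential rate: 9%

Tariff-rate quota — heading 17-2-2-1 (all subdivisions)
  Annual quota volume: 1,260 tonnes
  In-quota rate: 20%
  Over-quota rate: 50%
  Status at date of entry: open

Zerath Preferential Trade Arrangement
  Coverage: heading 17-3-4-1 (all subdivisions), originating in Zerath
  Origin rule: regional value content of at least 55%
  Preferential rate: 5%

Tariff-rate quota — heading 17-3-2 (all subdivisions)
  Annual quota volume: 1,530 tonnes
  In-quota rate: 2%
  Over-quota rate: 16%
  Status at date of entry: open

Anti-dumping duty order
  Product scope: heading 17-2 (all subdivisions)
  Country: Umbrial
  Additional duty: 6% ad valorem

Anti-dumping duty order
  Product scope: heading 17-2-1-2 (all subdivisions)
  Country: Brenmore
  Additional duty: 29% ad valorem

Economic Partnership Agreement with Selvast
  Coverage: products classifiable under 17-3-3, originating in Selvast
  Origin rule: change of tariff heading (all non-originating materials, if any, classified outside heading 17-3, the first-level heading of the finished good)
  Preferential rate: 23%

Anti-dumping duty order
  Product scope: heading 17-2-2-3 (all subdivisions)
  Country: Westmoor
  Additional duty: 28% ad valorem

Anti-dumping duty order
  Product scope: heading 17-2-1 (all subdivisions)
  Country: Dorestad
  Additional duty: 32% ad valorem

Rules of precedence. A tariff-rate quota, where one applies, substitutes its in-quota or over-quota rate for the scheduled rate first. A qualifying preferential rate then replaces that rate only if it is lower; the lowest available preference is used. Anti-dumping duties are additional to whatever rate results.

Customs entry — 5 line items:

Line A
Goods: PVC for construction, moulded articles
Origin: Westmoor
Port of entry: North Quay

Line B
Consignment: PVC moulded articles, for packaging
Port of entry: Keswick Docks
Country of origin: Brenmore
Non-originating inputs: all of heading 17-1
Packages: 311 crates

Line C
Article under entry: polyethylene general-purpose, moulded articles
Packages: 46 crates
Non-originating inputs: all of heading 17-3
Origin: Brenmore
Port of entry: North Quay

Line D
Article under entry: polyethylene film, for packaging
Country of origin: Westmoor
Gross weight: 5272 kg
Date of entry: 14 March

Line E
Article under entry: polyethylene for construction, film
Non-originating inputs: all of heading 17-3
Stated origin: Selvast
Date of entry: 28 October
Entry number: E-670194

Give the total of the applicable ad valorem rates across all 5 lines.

Line A: PVC → 17-3; moulded articles → 17-3-2; for construction → 17-3-2-2. Scheduled 9%. quota on 17-3-2 open → in-quota 2%. → 2%.
Line B: PVC → 17-3; moulded articles → 17-3-2; for packaging → 17-3-2-3. Scheduled 13%. quota on 17-3-2 open → in-quota 2%; Brenmore agreement on 17-3-2: CTH met → 9% available; preference 9% not lower than 2% → no reduction. → 2%.
Line C: polyethylene → 17-2; moulded articles → 17-2-1; general-purpose → 17-2-1-2. Scheduled 37%. Brenmore agreement on 17-3-2: 17-2-1-2 not covered; anti-dumping (Brenmore, 17-2-1-2): +29%; total 37% + 29% = 66%. → 66%.
Line D: polyethylene → 17-2; film → 17-2-2; for packaging → 17-2-2-3. Scheduled 35%. anti-dumping (Westmoor, 17-2-2-3): +28%; total 35% + 28% = 63%. → 63%.
Line E: polyethylene → 17-2; film → 17-2-2; for construction → 17-2-2-2. Scheduled 6%. Selvast agreement on 17-3-3: 17-2-2-2 not covered. → 6%.
Sum: 2% + 2% + 66% + 63% + 6% = 139%.

139%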